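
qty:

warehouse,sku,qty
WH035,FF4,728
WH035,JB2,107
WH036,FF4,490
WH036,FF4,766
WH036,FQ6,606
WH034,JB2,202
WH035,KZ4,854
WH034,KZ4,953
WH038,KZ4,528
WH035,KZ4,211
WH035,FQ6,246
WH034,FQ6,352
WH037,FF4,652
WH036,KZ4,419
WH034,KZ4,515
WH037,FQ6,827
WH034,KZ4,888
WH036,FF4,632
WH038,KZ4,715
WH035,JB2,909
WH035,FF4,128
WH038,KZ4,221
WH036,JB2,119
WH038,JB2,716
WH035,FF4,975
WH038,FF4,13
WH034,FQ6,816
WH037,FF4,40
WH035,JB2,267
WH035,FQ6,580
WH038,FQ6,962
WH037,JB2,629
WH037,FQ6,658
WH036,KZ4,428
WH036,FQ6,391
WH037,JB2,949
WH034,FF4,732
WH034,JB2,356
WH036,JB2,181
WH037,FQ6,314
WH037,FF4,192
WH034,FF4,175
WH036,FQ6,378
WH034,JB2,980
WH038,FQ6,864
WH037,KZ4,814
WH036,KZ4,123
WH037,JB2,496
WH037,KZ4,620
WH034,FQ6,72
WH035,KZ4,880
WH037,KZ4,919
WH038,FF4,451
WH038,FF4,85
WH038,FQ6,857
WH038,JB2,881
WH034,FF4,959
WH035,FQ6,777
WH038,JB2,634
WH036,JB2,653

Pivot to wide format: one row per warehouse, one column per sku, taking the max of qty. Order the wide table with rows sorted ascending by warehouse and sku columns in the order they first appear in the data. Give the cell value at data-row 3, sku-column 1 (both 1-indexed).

766

With rows sorted ascending by warehouse, row 3 is warehouse=WH036. sku columns in first-appearance order: FF4, JB2, FQ6, KZ4; column 1 is FF4.
Long rows with warehouse=WH036, sku=FF4: max(490, 766, 632) = 766.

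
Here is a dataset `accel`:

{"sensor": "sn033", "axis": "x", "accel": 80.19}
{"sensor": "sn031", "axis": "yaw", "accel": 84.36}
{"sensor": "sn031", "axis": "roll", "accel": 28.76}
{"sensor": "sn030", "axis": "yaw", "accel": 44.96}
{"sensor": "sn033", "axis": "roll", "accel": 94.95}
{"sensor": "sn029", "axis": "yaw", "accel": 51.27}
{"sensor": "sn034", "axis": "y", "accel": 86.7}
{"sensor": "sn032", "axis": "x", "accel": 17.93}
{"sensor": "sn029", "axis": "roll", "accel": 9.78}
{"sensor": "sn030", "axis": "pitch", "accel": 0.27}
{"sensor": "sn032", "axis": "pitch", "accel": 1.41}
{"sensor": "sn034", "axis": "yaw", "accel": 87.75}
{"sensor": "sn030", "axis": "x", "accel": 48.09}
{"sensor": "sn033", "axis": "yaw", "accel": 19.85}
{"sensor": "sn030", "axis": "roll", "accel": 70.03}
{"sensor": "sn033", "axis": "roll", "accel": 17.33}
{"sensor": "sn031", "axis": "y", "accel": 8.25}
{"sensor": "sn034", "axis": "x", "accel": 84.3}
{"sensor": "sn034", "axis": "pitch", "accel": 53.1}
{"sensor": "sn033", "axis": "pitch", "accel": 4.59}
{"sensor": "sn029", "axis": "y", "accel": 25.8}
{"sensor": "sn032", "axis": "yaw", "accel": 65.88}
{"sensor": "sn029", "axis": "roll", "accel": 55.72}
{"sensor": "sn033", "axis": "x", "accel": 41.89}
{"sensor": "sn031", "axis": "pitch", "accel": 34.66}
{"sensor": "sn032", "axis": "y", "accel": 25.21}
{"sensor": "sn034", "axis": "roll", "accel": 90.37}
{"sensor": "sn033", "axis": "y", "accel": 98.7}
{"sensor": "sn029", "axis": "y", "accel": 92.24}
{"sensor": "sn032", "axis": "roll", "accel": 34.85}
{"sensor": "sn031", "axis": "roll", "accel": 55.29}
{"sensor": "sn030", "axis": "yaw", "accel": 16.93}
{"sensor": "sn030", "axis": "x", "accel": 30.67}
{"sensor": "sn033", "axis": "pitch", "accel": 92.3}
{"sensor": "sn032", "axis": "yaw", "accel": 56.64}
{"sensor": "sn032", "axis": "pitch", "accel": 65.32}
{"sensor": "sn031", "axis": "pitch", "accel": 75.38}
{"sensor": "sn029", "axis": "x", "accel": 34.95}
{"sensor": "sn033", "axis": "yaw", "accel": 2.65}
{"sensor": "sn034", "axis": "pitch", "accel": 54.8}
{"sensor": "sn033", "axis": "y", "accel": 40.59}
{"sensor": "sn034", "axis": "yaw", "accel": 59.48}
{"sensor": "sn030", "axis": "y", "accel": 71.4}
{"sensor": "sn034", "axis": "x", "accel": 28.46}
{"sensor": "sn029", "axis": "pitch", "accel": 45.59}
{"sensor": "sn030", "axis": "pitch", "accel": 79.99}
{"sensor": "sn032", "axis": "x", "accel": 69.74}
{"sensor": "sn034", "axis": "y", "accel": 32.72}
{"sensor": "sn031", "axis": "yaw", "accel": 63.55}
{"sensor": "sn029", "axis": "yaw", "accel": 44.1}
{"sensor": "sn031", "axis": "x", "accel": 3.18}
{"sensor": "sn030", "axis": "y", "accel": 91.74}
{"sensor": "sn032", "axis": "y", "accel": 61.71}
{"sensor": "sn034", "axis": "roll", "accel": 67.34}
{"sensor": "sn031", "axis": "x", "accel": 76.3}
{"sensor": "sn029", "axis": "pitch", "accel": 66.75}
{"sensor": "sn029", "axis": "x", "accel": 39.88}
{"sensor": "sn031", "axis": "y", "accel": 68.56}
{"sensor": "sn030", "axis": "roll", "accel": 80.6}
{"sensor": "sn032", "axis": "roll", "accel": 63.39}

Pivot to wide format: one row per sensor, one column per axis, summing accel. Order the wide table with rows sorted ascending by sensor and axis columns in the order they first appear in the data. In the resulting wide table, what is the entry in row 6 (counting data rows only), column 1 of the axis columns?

112.76

With rows sorted ascending by sensor, row 6 is sensor=sn034. axis columns in first-appearance order: x, yaw, roll, y, pitch; column 1 is x.
Long rows with sensor=sn034, axis=x: 84.3 + 28.46 = 112.76.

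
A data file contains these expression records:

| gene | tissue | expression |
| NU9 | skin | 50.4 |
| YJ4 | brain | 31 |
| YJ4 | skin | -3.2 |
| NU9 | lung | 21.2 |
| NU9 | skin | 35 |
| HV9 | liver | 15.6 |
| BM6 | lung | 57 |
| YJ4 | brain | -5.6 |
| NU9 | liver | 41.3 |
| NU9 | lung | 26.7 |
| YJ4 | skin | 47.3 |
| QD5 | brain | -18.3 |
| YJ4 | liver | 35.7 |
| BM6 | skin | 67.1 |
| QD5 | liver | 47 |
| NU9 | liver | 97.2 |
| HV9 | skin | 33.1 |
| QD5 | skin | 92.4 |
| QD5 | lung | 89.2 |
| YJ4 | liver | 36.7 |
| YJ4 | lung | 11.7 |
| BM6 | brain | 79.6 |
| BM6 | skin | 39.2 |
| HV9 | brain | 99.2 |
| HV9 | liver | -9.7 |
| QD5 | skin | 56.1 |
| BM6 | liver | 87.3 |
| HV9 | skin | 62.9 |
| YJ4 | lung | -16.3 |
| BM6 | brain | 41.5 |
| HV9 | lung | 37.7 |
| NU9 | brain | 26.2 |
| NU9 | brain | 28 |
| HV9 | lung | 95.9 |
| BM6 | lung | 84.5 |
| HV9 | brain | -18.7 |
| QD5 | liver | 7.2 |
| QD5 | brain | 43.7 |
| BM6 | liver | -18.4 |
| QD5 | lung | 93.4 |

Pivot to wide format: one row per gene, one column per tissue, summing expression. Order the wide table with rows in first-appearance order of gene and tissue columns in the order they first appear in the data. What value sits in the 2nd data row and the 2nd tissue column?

25.4

With rows in first-appearance order of gene, row 2 is gene=YJ4. tissue columns in first-appearance order: skin, brain, lung, liver; column 2 is brain.
Long rows with gene=YJ4, tissue=brain: 31 + -5.6 = 25.4.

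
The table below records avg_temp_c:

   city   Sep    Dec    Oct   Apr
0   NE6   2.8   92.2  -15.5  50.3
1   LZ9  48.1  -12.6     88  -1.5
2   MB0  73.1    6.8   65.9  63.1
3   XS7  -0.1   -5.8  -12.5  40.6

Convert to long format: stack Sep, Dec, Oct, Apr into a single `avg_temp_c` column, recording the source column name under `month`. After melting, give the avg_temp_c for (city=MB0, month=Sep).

Unpivoting turns each (city, wide-column) pair into one long row.
The wide cell at row MB0, column Sep holds 73.1, so the long row (MB0, Sep) has avg_temp_c=73.1.

73.1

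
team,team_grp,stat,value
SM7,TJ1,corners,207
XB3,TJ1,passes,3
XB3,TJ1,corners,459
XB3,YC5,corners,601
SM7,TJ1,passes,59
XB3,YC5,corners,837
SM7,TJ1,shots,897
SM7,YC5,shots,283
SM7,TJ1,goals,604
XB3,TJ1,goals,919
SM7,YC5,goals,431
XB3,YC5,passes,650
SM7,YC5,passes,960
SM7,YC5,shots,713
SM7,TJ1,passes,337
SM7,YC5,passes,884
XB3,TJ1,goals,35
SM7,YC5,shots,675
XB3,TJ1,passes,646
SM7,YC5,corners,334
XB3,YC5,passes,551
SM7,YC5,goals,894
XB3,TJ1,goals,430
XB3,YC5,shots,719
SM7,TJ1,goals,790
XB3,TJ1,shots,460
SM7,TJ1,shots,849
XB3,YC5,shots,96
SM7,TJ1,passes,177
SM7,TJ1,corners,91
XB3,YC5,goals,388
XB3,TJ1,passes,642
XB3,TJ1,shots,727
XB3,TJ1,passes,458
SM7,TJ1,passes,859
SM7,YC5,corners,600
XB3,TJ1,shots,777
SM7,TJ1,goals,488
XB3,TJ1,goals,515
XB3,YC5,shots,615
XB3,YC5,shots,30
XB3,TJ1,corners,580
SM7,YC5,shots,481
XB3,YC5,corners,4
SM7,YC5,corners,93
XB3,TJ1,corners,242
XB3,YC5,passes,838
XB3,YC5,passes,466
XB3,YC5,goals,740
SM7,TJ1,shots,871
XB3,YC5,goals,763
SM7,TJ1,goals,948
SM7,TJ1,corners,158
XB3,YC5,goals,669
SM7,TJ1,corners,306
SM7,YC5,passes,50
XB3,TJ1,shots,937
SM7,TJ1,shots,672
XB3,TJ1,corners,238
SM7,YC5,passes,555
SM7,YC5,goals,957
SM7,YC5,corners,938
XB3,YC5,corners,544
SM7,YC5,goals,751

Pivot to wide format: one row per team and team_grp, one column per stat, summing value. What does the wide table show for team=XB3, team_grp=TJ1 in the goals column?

Rows with team=XB3, team_grp=TJ1 and stat=goals: value values are 919, 35, 430, 515.
919 + 35 + 430 + 515 = 1899.

1899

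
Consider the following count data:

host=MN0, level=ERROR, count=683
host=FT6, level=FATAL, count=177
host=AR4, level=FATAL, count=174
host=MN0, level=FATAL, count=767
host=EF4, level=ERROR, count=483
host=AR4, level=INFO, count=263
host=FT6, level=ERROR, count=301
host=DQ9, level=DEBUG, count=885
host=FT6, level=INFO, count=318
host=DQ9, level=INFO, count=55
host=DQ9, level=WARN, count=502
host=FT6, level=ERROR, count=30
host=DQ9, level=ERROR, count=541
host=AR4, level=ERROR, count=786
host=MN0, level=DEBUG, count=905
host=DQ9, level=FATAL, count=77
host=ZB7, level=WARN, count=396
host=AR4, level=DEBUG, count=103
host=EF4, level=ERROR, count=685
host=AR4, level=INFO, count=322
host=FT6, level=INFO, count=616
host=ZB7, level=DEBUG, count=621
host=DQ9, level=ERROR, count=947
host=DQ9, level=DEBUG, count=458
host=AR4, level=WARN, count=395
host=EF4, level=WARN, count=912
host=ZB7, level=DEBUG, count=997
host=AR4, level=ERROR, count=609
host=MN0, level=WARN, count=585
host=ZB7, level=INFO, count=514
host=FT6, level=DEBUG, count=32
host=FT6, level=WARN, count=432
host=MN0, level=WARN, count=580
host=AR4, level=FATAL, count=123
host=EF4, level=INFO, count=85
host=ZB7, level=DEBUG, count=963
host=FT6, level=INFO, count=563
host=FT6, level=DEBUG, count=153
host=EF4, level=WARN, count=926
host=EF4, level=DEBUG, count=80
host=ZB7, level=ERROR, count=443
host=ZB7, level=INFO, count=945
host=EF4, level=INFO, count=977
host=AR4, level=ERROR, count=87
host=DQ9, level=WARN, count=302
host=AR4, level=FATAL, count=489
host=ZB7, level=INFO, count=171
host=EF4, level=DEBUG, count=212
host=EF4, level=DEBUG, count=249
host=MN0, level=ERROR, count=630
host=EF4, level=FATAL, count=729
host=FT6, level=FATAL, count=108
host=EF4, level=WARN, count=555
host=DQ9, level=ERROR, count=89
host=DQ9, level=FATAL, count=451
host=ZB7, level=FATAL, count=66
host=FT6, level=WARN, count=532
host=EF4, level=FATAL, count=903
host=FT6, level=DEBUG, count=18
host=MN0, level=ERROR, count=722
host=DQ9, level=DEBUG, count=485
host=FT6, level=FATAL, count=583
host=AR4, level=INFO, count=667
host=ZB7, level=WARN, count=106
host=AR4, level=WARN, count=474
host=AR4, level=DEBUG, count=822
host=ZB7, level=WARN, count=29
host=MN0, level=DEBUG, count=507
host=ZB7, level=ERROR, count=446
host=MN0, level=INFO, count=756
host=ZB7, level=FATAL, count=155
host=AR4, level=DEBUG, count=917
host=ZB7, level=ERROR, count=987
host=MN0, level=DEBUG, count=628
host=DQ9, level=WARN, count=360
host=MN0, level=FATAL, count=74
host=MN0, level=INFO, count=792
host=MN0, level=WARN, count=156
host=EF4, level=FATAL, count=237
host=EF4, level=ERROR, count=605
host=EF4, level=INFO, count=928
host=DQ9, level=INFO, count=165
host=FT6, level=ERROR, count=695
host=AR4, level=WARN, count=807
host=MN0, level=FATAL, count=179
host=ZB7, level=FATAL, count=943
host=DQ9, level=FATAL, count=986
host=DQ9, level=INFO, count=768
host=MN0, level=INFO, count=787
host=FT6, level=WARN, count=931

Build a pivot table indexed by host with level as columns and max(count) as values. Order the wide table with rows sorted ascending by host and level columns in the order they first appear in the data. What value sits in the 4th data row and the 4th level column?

With rows sorted ascending by host, row 4 is host=FT6. level columns in first-appearance order: ERROR, FATAL, INFO, DEBUG, WARN; column 4 is DEBUG.
Long rows with host=FT6, level=DEBUG: max(32, 153, 18) = 153.

153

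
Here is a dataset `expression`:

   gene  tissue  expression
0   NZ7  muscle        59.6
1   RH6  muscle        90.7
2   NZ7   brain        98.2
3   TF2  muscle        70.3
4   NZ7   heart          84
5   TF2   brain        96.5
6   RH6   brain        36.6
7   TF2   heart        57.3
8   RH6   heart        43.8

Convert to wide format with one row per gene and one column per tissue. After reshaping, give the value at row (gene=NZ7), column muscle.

Wide layout: rows indexed by gene, columns are the 3 distinct tissue values (muscle, brain, heart).
Cell (gene=NZ7, tissue=muscle) draws from the long row where gene=NZ7 and tissue=muscle, which has expression=59.6.

59.6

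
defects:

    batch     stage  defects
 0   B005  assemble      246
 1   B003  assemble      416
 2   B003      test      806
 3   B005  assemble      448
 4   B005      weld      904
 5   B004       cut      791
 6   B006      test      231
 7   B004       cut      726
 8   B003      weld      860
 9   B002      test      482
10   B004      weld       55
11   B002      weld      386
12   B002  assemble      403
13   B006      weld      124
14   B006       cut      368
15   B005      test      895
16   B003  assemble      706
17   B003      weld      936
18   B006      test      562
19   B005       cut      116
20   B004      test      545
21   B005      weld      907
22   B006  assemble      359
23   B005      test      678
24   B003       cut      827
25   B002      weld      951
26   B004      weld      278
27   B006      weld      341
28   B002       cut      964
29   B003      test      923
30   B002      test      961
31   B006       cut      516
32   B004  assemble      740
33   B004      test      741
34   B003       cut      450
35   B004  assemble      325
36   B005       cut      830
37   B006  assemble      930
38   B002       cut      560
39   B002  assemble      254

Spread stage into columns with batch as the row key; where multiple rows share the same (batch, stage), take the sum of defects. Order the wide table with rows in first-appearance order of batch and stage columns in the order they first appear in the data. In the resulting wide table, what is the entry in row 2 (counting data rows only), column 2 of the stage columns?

1729

With rows in first-appearance order of batch, row 2 is batch=B003. stage columns in first-appearance order: assemble, test, weld, cut; column 2 is test.
Long rows with batch=B003, stage=test: 806 + 923 = 1729.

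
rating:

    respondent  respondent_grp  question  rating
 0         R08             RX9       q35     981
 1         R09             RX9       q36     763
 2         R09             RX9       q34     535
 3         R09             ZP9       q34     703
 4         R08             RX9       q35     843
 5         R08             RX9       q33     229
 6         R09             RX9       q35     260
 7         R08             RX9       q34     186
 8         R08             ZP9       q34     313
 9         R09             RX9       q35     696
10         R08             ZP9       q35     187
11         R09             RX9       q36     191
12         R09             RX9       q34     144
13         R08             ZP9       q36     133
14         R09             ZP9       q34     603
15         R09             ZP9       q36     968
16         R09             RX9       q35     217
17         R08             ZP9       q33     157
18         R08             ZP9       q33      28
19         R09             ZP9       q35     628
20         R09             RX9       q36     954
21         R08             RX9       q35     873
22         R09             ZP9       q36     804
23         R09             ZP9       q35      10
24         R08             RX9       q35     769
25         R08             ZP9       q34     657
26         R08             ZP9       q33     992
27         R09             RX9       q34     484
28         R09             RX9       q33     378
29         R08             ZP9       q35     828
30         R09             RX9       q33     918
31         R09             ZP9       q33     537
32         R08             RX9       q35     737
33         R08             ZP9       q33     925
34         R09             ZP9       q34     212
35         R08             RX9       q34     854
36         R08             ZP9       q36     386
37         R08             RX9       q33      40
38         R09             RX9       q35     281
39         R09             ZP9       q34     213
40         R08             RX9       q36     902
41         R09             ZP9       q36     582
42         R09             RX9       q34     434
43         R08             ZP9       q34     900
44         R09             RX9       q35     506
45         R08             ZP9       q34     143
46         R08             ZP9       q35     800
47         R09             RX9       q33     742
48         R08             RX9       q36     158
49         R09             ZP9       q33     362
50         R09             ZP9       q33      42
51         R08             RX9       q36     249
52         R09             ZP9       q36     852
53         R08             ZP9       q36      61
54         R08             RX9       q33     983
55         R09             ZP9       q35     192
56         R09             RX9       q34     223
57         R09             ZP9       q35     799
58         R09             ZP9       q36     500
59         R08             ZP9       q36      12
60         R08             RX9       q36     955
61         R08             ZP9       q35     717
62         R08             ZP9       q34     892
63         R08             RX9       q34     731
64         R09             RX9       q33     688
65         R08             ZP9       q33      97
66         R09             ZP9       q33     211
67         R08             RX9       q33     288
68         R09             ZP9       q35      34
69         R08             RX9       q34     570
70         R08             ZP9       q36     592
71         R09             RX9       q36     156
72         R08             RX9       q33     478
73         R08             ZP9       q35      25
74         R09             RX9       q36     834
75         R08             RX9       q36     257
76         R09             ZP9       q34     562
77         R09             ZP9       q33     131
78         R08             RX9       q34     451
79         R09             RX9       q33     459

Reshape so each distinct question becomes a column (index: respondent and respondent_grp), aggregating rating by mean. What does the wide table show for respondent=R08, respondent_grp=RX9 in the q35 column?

Rows with respondent=R08, respondent_grp=RX9 and question=q35: rating values are 981, 843, 873, 769, 737.
(981 + 843 + 873 + 769 + 737) / 5 = 840.60.

840.60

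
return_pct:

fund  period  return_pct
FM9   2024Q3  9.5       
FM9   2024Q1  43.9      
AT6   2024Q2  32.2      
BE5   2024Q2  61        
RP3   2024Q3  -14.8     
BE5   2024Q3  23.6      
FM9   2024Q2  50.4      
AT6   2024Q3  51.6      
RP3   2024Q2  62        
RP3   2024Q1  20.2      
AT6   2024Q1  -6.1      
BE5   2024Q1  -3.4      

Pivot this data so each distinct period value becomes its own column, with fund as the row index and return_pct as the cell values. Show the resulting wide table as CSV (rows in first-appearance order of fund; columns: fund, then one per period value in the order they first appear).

fund,2024Q3,2024Q1,2024Q2
FM9,9.5,43.9,50.4
AT6,51.6,-6.1,32.2
BE5,23.6,-3.4,61
RP3,-14.8,20.2,62

Columns: fund plus the 3 distinct period values (2024Q3, 2024Q1, 2024Q2).
For example, row FM9 column 2024Q3 takes return_pct=9.5 from the long row (FM9, 2024Q3).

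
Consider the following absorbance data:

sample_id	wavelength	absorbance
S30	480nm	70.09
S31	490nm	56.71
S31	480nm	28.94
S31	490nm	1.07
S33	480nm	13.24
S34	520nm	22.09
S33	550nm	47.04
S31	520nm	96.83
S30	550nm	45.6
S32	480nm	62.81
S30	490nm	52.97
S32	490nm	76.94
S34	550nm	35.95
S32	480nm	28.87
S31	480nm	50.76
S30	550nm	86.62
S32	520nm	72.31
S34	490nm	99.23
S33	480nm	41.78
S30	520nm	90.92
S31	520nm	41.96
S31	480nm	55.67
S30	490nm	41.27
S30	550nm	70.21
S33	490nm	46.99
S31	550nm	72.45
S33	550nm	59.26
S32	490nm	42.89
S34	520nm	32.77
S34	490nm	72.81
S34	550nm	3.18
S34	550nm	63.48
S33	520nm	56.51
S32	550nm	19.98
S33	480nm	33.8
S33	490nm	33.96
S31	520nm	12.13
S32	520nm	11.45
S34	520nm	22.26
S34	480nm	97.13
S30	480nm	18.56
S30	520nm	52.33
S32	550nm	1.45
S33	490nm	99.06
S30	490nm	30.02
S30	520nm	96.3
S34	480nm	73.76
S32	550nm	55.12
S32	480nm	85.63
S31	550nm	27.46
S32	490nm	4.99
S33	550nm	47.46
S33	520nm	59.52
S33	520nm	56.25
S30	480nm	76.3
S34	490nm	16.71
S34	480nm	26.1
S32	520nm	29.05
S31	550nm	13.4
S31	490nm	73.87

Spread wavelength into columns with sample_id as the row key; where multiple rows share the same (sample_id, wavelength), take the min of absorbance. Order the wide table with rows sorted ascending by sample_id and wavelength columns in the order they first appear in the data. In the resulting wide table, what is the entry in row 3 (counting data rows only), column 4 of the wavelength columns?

1.45

With rows sorted ascending by sample_id, row 3 is sample_id=S32. wavelength columns in first-appearance order: 480nm, 490nm, 520nm, 550nm; column 4 is 550nm.
Long rows with sample_id=S32, wavelength=550nm: min(19.98, 1.45, 55.12) = 1.45.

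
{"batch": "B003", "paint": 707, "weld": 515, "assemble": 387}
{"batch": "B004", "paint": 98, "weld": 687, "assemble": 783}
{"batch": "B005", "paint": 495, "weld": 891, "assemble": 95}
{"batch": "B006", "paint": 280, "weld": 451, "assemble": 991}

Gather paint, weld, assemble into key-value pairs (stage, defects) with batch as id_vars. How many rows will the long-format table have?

12

4 batch values × 3 melted columns = 12 rows.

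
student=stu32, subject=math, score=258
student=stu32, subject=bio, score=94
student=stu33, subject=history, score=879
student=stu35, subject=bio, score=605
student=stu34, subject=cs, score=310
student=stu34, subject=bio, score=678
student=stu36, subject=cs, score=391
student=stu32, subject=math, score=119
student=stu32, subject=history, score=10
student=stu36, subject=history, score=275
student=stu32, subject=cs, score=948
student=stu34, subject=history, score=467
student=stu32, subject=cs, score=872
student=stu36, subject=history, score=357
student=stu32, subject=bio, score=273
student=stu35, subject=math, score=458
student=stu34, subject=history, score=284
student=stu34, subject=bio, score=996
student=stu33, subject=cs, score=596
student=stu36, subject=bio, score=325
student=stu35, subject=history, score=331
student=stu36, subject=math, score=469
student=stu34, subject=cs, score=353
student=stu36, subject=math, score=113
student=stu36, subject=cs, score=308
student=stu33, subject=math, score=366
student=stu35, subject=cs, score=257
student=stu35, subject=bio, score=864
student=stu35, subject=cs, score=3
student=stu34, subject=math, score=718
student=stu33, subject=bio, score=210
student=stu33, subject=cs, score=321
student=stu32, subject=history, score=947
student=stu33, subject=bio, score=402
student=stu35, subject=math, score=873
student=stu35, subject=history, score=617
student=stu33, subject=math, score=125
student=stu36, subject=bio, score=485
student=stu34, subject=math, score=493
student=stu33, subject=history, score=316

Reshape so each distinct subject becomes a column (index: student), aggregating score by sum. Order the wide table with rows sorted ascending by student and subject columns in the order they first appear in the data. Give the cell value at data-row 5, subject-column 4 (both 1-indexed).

699

With rows sorted ascending by student, row 5 is student=stu36. subject columns in first-appearance order: math, bio, history, cs; column 4 is cs.
Long rows with student=stu36, subject=cs: 391 + 308 = 699.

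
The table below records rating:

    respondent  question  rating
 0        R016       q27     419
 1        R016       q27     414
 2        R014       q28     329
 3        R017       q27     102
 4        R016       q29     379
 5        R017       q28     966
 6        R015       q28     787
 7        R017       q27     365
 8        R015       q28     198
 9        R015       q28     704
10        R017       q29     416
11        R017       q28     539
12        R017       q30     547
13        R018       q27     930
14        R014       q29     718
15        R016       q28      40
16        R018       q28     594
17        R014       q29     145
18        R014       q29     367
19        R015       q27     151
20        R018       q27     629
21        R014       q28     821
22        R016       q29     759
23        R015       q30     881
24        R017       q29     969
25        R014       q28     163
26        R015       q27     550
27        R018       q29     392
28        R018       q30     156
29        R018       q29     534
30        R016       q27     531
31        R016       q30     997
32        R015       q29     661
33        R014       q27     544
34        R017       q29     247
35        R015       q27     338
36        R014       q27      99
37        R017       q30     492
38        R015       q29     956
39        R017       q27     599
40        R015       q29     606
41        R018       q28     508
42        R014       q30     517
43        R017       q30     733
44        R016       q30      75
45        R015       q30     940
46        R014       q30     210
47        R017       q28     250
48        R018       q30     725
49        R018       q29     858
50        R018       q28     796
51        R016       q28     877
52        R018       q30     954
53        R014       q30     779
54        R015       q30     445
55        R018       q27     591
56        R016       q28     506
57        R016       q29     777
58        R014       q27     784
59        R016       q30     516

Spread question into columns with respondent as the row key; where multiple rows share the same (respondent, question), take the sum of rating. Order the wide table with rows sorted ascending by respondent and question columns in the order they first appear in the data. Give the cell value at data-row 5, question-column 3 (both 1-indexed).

1784

With rows sorted ascending by respondent, row 5 is respondent=R018. question columns in first-appearance order: q27, q28, q29, q30; column 3 is q29.
Long rows with respondent=R018, question=q29: 392 + 534 + 858 = 1784.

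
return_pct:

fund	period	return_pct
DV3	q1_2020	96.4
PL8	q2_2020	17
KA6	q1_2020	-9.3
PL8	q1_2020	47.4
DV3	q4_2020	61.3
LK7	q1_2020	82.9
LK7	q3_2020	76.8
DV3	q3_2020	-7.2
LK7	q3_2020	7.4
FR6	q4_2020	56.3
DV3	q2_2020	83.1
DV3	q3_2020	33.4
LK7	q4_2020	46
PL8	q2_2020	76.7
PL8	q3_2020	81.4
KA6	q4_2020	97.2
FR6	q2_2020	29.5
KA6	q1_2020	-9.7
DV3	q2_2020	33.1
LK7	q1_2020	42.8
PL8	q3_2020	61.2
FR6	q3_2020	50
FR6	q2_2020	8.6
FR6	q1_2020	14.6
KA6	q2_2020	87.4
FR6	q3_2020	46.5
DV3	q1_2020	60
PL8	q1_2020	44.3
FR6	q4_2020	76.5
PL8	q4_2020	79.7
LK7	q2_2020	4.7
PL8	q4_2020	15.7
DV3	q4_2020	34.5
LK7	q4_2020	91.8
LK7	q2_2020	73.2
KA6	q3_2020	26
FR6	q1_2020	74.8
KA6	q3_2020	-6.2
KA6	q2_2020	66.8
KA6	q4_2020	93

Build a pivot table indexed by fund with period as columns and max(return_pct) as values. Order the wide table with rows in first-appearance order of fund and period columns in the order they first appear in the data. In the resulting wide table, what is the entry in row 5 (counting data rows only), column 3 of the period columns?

With rows in first-appearance order of fund, row 5 is fund=FR6. period columns in first-appearance order: q1_2020, q2_2020, q4_2020, q3_2020; column 3 is q4_2020.
Long rows with fund=FR6, period=q4_2020: max(56.3, 76.5) = 76.5.

76.5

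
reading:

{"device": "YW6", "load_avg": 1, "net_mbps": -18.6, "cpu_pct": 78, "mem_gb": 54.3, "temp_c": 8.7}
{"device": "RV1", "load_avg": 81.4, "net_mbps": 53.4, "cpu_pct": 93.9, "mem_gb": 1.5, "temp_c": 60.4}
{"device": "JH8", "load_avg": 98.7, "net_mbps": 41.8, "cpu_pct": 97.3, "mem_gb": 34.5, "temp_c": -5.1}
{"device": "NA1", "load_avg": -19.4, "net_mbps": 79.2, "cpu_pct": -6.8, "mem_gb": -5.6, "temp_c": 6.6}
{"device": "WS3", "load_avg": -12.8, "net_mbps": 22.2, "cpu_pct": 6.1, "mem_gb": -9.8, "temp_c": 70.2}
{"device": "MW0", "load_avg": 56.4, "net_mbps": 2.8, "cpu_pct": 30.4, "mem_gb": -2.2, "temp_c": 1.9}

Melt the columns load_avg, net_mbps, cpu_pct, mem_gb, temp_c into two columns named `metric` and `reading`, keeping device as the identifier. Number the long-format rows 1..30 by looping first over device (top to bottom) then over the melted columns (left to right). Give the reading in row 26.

56.4

30 rows total (6 × 5). Row 26: index ⌊(26-1)/5⌋ = 5 into device → MW0; (26-1) mod 5 = 0 into the melted columns → load_avg.
So row 26 is (MW0, load_avg, 56.4); reading = 56.4.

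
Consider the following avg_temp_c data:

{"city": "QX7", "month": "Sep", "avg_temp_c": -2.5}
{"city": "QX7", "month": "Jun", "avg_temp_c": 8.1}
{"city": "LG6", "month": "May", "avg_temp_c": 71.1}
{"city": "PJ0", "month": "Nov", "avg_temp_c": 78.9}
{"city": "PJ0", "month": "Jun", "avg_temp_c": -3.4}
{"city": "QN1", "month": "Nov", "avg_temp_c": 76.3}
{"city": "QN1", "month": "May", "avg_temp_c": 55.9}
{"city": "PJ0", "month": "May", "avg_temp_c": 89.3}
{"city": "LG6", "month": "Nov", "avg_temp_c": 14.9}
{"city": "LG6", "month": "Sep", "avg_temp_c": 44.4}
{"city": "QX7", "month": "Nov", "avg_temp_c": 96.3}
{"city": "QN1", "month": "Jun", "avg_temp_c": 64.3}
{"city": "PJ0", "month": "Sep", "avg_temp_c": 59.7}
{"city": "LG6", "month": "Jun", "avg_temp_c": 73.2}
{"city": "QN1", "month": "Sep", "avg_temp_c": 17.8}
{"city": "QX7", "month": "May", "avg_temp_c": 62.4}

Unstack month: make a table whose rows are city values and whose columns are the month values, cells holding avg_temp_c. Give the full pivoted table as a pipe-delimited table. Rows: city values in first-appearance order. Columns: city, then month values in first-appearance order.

| city | Sep | Jun | May | Nov |
| QX7 | -2.5 | 8.1 | 62.4 | 96.3 |
| LG6 | 44.4 | 73.2 | 71.1 | 14.9 |
| PJ0 | 59.7 | -3.4 | 89.3 | 78.9 |
| QN1 | 17.8 | 64.3 | 55.9 | 76.3 |

Columns: city plus the 4 distinct month values (Sep, Jun, May, Nov).
For example, row QX7 column Sep takes avg_temp_c=-2.5 from the long row (QX7, Sep).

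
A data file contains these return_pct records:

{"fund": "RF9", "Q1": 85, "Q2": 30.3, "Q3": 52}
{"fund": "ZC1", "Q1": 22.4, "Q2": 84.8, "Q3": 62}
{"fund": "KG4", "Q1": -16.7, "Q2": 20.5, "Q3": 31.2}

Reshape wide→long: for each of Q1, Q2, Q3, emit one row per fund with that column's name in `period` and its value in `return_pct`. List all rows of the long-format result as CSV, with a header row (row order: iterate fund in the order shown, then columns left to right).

Each (fund, column) pair becomes one row: 3 × 3 = 9 rows.
For example, (RF9, Q1) → return_pct=85.

fund,period,return_pct
RF9,Q1,85
RF9,Q2,30.3
RF9,Q3,52
ZC1,Q1,22.4
ZC1,Q2,84.8
ZC1,Q3,62
KG4,Q1,-16.7
KG4,Q2,20.5
KG4,Q3,31.2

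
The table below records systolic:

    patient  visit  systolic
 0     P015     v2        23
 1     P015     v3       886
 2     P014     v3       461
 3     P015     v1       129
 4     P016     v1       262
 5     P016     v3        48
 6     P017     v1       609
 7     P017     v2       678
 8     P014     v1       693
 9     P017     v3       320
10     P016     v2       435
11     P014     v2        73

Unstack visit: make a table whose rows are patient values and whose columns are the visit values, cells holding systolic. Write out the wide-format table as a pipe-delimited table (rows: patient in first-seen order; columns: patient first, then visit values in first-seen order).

| patient | v2 | v3 | v1 |
| P015 | 23 | 886 | 129 |
| P014 | 73 | 461 | 693 |
| P016 | 435 | 48 | 262 |
| P017 | 678 | 320 | 609 |

Columns: patient plus the 3 distinct visit values (v2, v3, v1).
For example, row P015 column v2 takes systolic=23 from the long row (P015, v2).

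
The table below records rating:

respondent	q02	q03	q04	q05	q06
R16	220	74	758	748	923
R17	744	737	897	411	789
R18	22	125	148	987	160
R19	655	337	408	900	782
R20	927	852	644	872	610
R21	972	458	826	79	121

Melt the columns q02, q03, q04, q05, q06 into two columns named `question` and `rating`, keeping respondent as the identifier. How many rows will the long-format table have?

30

6 respondent values × 5 melted columns = 30 rows.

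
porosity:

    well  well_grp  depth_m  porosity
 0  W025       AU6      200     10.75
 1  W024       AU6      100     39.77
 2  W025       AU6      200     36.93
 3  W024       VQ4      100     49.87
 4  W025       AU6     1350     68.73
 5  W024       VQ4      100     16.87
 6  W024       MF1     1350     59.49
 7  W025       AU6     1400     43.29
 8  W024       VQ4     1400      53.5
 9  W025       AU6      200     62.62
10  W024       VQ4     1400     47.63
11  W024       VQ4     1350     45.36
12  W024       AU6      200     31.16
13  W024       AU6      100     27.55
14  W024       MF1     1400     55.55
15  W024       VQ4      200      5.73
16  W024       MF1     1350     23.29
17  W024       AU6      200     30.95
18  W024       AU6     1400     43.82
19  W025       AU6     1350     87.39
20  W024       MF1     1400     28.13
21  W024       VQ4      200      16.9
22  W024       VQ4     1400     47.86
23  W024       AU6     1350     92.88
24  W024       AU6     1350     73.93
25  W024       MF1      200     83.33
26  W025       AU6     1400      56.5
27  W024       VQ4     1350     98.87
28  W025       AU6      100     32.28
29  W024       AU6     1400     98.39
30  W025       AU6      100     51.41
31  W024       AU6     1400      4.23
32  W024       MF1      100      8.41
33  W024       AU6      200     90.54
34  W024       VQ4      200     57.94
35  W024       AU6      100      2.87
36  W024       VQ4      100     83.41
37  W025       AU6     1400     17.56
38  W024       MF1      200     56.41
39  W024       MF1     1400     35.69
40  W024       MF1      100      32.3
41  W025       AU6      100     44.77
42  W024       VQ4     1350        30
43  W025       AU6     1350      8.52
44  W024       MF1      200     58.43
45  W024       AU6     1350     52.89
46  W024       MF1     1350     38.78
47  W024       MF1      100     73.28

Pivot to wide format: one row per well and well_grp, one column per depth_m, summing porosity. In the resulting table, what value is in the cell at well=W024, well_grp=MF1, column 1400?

119.37

Rows with well=W024, well_grp=MF1 and depth_m=1400: porosity values are 55.55, 28.13, 35.69.
55.55 + 28.13 + 35.69 = 119.37.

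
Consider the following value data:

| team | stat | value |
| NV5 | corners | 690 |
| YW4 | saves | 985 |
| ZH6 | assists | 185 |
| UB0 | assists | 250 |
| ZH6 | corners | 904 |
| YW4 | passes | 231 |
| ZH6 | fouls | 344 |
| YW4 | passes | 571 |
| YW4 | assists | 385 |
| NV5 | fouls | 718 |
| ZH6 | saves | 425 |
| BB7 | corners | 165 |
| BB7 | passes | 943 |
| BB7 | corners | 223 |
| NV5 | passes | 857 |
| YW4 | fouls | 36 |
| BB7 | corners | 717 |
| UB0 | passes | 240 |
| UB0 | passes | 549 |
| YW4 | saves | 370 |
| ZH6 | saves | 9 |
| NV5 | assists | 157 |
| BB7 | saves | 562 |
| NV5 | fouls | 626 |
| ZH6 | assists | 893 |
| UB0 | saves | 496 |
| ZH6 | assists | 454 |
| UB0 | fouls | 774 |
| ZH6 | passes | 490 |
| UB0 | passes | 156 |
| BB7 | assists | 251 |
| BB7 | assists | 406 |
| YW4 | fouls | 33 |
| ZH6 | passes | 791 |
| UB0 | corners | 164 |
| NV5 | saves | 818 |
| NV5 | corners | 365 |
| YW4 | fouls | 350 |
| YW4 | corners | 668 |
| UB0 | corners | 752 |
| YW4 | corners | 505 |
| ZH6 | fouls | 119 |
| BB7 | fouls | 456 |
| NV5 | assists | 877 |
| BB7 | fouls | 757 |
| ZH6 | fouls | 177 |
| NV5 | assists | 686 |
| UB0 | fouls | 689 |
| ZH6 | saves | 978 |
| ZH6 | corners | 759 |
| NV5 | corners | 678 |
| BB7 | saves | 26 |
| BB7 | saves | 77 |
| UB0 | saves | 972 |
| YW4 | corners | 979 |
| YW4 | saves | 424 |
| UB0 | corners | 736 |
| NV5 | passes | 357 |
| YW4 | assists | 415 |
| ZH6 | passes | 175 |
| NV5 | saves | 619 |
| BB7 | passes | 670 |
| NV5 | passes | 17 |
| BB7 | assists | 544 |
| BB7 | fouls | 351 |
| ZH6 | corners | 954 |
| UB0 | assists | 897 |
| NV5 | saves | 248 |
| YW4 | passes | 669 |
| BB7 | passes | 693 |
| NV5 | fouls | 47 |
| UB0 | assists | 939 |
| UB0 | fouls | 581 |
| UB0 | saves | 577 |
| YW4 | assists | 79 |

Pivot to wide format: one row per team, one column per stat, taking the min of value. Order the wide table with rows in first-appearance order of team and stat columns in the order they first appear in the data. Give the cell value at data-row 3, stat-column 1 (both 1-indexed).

With rows in first-appearance order of team, row 3 is team=ZH6. stat columns in first-appearance order: corners, saves, assists, passes, fouls; column 1 is corners.
Long rows with team=ZH6, stat=corners: min(904, 759, 954) = 759.

759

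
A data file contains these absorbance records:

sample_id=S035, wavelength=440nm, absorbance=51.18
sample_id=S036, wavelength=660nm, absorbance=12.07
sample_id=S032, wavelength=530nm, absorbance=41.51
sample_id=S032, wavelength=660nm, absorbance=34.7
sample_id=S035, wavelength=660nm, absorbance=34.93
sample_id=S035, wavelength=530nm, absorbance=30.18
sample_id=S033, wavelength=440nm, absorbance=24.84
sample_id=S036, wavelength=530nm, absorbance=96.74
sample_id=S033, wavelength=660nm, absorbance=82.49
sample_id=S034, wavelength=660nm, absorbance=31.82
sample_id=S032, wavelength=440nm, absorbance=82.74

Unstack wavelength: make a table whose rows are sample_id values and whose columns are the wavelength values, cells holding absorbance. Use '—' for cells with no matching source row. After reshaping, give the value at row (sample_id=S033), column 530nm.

No long-format row has sample_id=S033 and wavelength=530nm, so the cell is —.

—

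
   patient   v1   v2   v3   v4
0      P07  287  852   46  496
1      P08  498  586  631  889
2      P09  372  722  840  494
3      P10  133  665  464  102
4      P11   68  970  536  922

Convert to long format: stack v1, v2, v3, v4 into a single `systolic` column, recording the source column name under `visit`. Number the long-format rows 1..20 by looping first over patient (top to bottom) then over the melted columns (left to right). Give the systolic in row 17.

68

20 rows total (5 × 4). Row 17: index ⌊(17-1)/4⌋ = 4 into patient → P11; (17-1) mod 4 = 0 into the melted columns → v1.
So row 17 is (P11, v1, 68); systolic = 68.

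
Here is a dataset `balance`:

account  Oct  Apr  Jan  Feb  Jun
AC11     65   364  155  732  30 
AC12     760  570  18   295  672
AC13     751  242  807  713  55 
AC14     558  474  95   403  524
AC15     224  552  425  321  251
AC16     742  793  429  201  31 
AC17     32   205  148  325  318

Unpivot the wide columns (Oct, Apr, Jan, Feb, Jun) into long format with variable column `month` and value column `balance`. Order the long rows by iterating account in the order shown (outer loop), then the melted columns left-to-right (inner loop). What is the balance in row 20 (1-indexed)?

35 rows total (7 × 5). Row 20: index ⌊(20-1)/5⌋ = 3 into account → AC14; (20-1) mod 5 = 4 into the melted columns → Jun.
So row 20 is (AC14, Jun, 524); balance = 524.

524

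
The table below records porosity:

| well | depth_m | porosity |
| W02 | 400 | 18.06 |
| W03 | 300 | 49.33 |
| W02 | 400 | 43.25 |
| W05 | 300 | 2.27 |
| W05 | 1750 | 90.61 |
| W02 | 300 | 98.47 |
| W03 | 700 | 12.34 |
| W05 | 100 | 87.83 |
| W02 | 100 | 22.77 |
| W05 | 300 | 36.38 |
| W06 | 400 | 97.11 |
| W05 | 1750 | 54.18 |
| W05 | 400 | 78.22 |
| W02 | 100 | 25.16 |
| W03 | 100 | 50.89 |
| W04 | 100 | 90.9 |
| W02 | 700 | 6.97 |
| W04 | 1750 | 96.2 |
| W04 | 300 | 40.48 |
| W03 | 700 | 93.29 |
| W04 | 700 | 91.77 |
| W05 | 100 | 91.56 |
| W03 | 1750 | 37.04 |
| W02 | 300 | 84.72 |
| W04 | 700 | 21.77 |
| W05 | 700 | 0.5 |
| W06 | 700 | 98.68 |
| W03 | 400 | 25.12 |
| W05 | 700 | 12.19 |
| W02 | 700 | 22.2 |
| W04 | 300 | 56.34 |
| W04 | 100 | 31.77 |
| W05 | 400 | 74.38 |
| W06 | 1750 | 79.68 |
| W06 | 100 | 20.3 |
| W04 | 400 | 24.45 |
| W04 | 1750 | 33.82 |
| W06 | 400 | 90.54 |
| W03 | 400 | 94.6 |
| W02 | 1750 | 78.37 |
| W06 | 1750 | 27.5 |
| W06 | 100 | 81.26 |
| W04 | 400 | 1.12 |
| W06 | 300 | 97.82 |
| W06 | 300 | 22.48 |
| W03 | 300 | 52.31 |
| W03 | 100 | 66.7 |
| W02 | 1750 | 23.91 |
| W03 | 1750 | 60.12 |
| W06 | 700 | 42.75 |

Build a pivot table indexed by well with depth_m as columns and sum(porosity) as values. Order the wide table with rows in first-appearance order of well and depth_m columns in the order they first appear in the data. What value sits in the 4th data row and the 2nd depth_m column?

With rows in first-appearance order of well, row 4 is well=W06. depth_m columns in first-appearance order: 400, 300, 1750, 700, 100; column 2 is 300.
Long rows with well=W06, depth_m=300: 97.82 + 22.48 = 120.30.

120.30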